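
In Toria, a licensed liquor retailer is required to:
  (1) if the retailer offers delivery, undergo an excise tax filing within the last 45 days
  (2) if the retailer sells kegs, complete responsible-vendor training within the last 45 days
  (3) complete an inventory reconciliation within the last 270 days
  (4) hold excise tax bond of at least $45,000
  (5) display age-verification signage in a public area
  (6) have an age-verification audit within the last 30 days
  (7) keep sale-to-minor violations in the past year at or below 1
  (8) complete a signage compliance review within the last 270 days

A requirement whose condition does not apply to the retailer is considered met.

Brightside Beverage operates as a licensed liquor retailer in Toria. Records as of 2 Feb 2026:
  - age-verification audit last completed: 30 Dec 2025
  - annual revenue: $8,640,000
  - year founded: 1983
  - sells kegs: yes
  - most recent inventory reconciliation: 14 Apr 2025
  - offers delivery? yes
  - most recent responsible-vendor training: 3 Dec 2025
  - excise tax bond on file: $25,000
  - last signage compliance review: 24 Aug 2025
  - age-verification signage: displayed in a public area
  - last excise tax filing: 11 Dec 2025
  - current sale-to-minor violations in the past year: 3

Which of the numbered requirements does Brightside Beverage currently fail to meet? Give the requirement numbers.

1. condition 'offers delivery' holds; excise tax filing 53 days ago vs limit 45 → not met
2. condition 'sells kegs' holds; responsible-vendor training 61 days ago vs limit 45 → not met
3. inventory reconciliation 294 days ago vs limit 270 → not met
4. excise tax bond $25,000 < $45,000 → not met
5. age-verification signage present → met
6. age-verification audit 34 days ago vs limit 30 → not met
7. sale-to-minor violations in the past year 3 > 1 → not met
8. signage compliance review 162 days ago vs limit 270 → met
Not met: 1, 2, 3, 4, 6, 7

1, 2, 3, 4, 6, 7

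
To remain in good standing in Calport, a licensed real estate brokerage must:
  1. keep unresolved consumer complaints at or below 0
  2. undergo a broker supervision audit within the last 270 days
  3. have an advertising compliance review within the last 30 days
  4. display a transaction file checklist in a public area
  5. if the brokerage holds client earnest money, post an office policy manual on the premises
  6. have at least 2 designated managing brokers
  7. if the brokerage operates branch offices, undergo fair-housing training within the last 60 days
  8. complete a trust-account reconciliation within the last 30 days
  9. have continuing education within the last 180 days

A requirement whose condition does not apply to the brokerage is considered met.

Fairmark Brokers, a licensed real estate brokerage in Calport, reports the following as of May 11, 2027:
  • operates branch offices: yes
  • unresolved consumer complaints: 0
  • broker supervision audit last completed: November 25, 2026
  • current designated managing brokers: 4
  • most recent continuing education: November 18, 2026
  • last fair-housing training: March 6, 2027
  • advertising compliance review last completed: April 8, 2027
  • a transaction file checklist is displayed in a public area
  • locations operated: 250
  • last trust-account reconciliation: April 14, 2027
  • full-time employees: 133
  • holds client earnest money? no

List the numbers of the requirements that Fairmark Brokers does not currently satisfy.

3, 7

1. unresolved consumer complaints 0 ≤ 0 → met
2. broker supervision audit 167 days ago vs limit 270 → met
3. advertising compliance review 33 days ago vs limit 30 → not met
4. transaction file checklist present → met
5. condition 'holds client earnest money' does not hold → requirement n/a → met
6. designated managing brokers 4 ≥ 2 → met
7. condition 'operates branch offices' holds; fair-housing training 66 days ago vs limit 60 → not met
8. trust-account reconciliation 27 days ago vs limit 30 → met
9. continuing education 174 days ago vs limit 180 → met
Not met: 3, 7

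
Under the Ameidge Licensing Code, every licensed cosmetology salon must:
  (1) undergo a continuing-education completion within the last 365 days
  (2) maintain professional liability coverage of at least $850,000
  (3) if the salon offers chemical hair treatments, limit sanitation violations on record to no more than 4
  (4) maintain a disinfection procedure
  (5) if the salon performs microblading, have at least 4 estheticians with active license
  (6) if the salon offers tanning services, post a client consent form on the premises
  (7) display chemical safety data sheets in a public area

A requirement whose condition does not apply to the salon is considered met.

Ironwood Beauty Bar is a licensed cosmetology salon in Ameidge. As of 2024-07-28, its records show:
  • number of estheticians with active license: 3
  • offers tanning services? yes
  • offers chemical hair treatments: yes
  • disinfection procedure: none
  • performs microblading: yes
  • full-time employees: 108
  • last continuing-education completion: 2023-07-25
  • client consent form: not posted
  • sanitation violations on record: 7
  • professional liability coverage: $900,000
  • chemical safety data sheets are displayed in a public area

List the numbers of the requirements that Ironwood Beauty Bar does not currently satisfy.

1, 3, 4, 5, 6

1. continuing-education completion 369 days ago vs limit 365 → not met
2. professional liability coverage $900,000 ≥ $850,000 → met
3. condition 'offers chemical hair treatments' holds; sanitation violations on record 7 > 4 → not met
4. disinfection procedure absent → not met
5. condition 'performs microblading' holds; estheticians with active license 3 < 4 → not met
6. condition 'offers tanning services' holds; client consent form absent → not met
7. chemical safety data sheets present → met
Not met: 1, 3, 4, 5, 6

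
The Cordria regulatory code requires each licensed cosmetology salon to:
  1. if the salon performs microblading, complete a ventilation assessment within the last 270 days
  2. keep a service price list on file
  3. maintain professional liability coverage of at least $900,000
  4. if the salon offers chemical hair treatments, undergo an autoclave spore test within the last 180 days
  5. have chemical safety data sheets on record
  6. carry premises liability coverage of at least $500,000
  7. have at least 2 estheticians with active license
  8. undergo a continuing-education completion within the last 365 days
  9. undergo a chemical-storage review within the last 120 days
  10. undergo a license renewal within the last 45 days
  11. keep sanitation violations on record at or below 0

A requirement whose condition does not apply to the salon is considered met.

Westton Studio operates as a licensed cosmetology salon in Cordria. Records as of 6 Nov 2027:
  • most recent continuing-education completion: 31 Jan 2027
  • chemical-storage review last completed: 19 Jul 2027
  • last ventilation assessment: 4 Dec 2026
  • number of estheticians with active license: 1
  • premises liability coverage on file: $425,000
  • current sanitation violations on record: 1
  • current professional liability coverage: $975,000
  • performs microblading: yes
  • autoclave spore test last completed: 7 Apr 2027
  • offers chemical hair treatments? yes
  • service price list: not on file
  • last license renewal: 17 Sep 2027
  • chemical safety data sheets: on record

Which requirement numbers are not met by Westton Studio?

1, 2, 4, 6, 7, 10, 11

1. condition 'performs microblading' holds; ventilation assessment 337 days ago vs limit 270 → not met
2. service price list absent → not met
3. professional liability coverage $975,000 ≥ $900,000 → met
4. condition 'offers chemical hair treatments' holds; autoclave spore test 213 days ago vs limit 180 → not met
5. chemical safety data sheets present → met
6. premises liability coverage $425,000 < $500,000 → not met
7. estheticians with active license 1 < 2 → not met
8. continuing-education completion 279 days ago vs limit 365 → met
9. chemical-storage review 110 days ago vs limit 120 → met
10. license renewal 50 days ago vs limit 45 → not met
11. sanitation violations on record 1 > 0 → not met
Not met: 1, 2, 4, 6, 7, 10, 11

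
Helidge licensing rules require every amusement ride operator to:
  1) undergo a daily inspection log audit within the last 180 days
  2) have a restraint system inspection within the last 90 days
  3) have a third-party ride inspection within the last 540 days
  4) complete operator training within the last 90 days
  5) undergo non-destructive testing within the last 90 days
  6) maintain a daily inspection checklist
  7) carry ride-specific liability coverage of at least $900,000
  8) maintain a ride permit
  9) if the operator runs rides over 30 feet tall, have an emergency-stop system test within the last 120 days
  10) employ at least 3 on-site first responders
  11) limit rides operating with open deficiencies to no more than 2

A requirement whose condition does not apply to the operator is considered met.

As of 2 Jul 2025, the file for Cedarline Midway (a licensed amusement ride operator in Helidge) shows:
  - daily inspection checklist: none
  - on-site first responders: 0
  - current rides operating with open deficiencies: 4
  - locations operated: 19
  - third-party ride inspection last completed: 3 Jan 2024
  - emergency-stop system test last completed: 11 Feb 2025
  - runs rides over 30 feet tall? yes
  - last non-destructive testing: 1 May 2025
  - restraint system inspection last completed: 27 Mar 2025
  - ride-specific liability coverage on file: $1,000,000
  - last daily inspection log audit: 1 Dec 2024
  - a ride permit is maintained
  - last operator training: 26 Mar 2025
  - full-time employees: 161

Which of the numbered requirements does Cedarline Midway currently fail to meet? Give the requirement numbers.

1, 2, 3, 4, 6, 9, 10, 11

1. daily inspection log audit 213 days ago vs limit 180 → not met
2. restraint system inspection 97 days ago vs limit 90 → not met
3. third-party ride inspection 546 days ago vs limit 540 → not met
4. operator training 98 days ago vs limit 90 → not met
5. non-destructive testing 62 days ago vs limit 90 → met
6. daily inspection checklist absent → not met
7. ride-specific liability coverage $1,000,000 ≥ $900,000 → met
8. ride permit present → met
9. condition 'runs rides over 30 feet tall' holds; emergency-stop system test 141 days ago vs limit 120 → not met
10. on-site first responders 0 < 3 → not met
11. rides operating with open deficiencies 4 > 2 → not met
Not met: 1, 2, 3, 4, 6, 9, 10, 11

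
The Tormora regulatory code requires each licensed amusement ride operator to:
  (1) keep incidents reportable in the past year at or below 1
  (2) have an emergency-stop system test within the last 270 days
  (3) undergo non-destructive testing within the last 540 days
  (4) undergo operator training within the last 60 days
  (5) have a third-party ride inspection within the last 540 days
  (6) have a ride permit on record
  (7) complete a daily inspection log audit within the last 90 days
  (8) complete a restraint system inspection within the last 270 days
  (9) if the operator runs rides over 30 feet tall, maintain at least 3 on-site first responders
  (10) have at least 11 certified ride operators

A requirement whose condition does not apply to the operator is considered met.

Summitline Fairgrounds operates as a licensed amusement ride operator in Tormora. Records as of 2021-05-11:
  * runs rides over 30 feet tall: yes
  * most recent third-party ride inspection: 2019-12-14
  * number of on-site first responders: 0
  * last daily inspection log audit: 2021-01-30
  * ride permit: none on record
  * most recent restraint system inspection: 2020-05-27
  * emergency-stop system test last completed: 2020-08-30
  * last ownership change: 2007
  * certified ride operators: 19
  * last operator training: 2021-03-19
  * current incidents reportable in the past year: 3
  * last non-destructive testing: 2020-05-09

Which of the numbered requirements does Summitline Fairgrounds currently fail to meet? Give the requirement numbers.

1, 6, 7, 8, 9

1. incidents reportable in the past year 3 > 1 → not met
2. emergency-stop system test 254 days ago vs limit 270 → met
3. non-destructive testing 367 days ago vs limit 540 → met
4. operator training 53 days ago vs limit 60 → met
5. third-party ride inspection 514 days ago vs limit 540 → met
6. ride permit absent → not met
7. daily inspection log audit 101 days ago vs limit 90 → not met
8. restraint system inspection 349 days ago vs limit 270 → not met
9. condition 'runs rides over 30 feet tall' holds; on-site first responders 0 < 3 → not met
10. certified ride operators 19 ≥ 11 → met
Not met: 1, 6, 7, 8, 9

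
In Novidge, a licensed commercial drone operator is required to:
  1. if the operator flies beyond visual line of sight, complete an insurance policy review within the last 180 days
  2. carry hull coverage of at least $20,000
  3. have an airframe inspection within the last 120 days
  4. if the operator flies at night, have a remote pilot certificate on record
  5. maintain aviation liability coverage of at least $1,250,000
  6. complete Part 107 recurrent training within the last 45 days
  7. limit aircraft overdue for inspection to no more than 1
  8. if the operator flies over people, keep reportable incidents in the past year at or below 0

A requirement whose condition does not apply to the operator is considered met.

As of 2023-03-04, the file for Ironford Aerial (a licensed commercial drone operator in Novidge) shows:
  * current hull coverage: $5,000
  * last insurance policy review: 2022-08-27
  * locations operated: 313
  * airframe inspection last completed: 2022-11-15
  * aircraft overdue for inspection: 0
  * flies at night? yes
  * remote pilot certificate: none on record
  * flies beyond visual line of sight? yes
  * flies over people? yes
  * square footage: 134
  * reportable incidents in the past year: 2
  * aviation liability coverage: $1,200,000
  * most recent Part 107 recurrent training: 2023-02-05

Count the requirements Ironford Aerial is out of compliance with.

1. condition 'flies beyond visual line of sight' holds; insurance policy review 189 days ago vs limit 180 → not met
2. hull coverage $5,000 < $20,000 → not met
3. airframe inspection 109 days ago vs limit 120 → met
4. condition 'flies at night' holds; remote pilot certificate absent → not met
5. aviation liability coverage $1,200,000 < $1,250,000 → not met
6. Part 107 recurrent training 27 days ago vs limit 45 → met
7. aircraft overdue for inspection 0 ≤ 1 → met
8. condition 'flies over people' holds; reportable incidents in the past year 2 > 0 → not met
Not met: 5 of 8

5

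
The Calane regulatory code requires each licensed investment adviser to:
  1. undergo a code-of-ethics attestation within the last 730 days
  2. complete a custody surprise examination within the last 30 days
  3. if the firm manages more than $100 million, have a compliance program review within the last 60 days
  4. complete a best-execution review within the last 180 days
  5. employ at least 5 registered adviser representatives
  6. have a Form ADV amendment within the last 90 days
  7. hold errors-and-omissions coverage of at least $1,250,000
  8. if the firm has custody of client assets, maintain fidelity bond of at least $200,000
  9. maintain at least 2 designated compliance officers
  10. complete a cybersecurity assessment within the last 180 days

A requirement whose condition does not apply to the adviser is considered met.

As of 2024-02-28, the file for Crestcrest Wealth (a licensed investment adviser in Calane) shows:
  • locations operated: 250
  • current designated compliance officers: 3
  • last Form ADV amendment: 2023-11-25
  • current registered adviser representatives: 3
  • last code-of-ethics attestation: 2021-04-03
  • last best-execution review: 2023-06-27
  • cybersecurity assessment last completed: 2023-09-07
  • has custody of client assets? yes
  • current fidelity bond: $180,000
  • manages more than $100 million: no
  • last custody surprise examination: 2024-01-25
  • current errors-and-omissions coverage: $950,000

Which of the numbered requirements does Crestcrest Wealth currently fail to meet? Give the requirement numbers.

1. code-of-ethics attestation 1061 days ago vs limit 730 → not met
2. custody surprise examination 34 days ago vs limit 30 → not met
3. condition 'manages more than $100 million' does not hold → requirement n/a → met
4. best-execution review 246 days ago vs limit 180 → not met
5. registered adviser representatives 3 < 5 → not met
6. Form ADV amendment 95 days ago vs limit 90 → not met
7. errors-and-omissions coverage $950,000 < $1,250,000 → not met
8. condition 'has custody of client assets' holds; fidelity bond $180,000 < $200,000 → not met
9. designated compliance officers 3 ≥ 2 → met
10. cybersecurity assessment 174 days ago vs limit 180 → met
Not met: 1, 2, 4, 5, 6, 7, 8

1, 2, 4, 5, 6, 7, 8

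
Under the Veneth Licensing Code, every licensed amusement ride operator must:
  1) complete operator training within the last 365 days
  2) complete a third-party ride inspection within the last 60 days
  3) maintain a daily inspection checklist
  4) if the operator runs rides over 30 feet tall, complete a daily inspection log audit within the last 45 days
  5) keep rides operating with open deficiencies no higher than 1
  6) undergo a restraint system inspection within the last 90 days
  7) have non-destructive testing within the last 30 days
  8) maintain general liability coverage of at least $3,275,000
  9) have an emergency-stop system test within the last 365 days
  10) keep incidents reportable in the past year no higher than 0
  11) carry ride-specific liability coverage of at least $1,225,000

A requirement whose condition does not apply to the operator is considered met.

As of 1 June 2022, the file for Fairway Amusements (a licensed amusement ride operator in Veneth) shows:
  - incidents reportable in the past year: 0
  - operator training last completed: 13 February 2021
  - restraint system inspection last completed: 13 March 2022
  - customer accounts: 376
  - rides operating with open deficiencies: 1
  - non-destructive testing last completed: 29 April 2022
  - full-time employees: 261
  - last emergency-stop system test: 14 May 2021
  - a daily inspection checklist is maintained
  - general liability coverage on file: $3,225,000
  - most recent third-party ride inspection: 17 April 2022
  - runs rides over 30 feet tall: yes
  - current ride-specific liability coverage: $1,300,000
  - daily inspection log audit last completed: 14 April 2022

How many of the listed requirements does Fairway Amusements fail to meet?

1. operator training 473 days ago vs limit 365 → not met
2. third-party ride inspection 45 days ago vs limit 60 → met
3. daily inspection checklist present → met
4. condition 'runs rides over 30 feet tall' holds; daily inspection log audit 48 days ago vs limit 45 → not met
5. rides operating with open deficiencies 1 ≤ 1 → met
6. restraint system inspection 80 days ago vs limit 90 → met
7. non-destructive testing 33 days ago vs limit 30 → not met
8. general liability coverage $3,225,000 < $3,275,000 → not met
9. emergency-stop system test 383 days ago vs limit 365 → not met
10. incidents reportable in the past year 0 ≤ 0 → met
11. ride-specific liability coverage $1,300,000 ≥ $1,225,000 → met
Not met: 5 of 11

5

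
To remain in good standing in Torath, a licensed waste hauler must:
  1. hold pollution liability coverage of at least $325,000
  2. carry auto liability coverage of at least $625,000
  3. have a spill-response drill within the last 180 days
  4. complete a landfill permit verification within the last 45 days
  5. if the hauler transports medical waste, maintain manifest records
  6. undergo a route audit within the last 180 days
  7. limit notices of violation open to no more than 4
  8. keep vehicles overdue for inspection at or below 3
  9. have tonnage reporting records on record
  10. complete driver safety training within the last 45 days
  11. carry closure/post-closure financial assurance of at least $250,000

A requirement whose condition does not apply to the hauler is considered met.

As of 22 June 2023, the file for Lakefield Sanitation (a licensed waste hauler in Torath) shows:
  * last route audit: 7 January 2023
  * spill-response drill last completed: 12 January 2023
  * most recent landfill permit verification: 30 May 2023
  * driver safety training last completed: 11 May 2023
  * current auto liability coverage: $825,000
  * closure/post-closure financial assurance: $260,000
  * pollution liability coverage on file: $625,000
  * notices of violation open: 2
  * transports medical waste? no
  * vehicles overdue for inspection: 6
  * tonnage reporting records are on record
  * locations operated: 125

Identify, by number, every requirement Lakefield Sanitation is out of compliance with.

8

1. pollution liability coverage $625,000 ≥ $325,000 → met
2. auto liability coverage $825,000 ≥ $625,000 → met
3. spill-response drill 161 days ago vs limit 180 → met
4. landfill permit verification 23 days ago vs limit 45 → met
5. condition 'transports medical waste' does not hold → requirement n/a → met
6. route audit 166 days ago vs limit 180 → met
7. notices of violation open 2 ≤ 4 → met
8. vehicles overdue for inspection 6 > 3 → not met
9. tonnage reporting records present → met
10. driver safety training 42 days ago vs limit 45 → met
11. closure/post-closure financial assurance $260,000 ≥ $250,000 → met
Not met: 8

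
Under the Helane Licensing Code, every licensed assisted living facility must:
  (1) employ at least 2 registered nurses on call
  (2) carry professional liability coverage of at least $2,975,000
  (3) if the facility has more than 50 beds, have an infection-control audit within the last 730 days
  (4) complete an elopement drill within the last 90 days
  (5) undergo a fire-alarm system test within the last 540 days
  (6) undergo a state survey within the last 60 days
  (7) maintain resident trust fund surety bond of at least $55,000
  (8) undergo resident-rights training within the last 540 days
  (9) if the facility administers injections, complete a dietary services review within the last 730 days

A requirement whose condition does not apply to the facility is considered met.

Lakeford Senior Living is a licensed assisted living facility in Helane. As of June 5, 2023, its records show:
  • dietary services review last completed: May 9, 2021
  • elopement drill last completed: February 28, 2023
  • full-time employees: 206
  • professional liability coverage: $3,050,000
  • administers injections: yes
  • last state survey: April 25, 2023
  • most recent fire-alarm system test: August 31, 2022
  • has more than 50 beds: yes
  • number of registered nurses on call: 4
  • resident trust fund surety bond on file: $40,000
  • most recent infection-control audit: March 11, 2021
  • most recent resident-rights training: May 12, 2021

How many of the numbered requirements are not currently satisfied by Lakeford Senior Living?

1. registered nurses on call 4 ≥ 2 → met
2. professional liability coverage $3,050,000 ≥ $2,975,000 → met
3. condition 'has more than 50 beds' holds; infection-control audit 816 days ago vs limit 730 → not met
4. elopement drill 97 days ago vs limit 90 → not met
5. fire-alarm system test 278 days ago vs limit 540 → met
6. state survey 41 days ago vs limit 60 → met
7. resident trust fund surety bond $40,000 < $55,000 → not met
8. resident-rights training 754 days ago vs limit 540 → not met
9. condition 'administers injections' holds; dietary services review 757 days ago vs limit 730 → not met
Not met: 5 of 9

5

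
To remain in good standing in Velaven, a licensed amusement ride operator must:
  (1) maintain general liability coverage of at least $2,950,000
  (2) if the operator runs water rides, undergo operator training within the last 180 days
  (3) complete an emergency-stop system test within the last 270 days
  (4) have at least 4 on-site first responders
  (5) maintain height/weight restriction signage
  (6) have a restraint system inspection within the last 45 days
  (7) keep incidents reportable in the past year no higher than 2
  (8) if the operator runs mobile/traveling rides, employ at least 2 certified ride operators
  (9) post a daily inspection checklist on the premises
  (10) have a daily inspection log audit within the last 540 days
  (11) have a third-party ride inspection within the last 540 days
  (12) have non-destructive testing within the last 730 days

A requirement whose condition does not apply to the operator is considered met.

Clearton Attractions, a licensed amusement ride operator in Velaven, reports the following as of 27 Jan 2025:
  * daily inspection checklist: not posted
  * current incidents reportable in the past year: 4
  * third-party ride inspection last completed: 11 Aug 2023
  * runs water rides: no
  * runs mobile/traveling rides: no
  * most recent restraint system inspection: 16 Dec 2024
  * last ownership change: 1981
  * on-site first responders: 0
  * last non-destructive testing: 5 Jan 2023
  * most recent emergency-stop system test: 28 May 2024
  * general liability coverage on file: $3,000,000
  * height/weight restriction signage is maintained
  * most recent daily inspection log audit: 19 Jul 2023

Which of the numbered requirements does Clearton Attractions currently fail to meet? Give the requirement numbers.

1. general liability coverage $3,000,000 ≥ $2,950,000 → met
2. condition 'runs water rides' does not hold → requirement n/a → met
3. emergency-stop system test 244 days ago vs limit 270 → met
4. on-site first responders 0 < 4 → not met
5. height/weight restriction signage present → met
6. restraint system inspection 42 days ago vs limit 45 → met
7. incidents reportable in the past year 4 > 2 → not met
8. condition 'runs mobile/traveling rides' does not hold → requirement n/a → met
9. daily inspection checklist absent → not met
10. daily inspection log audit 558 days ago vs limit 540 → not met
11. third-party ride inspection 535 days ago vs limit 540 → met
12. non-destructive testing 753 days ago vs limit 730 → not met
Not met: 4, 7, 9, 10, 12

4, 7, 9, 10, 12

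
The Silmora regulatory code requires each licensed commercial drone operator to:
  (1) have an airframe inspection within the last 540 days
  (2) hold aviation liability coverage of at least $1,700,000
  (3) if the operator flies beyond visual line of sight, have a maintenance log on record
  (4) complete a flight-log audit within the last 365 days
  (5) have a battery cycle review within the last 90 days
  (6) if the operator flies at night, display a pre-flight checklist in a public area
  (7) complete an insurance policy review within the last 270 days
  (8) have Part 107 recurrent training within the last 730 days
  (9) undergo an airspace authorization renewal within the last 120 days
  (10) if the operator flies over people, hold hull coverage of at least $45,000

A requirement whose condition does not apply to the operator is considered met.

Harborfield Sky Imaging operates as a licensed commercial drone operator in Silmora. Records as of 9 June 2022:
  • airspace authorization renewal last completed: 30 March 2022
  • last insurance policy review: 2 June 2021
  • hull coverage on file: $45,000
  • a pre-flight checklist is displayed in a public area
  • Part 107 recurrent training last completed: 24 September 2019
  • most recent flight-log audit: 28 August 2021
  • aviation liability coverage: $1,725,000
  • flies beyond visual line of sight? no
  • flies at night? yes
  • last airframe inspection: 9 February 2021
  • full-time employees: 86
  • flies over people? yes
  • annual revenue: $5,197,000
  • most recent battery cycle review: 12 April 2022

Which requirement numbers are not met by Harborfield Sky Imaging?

1. airframe inspection 485 days ago vs limit 540 → met
2. aviation liability coverage $1,725,000 ≥ $1,700,000 → met
3. condition 'flies beyond visual line of sight' does not hold → requirement n/a → met
4. flight-log audit 285 days ago vs limit 365 → met
5. battery cycle review 58 days ago vs limit 90 → met
6. condition 'flies at night' holds; pre-flight checklist present → met
7. insurance policy review 372 days ago vs limit 270 → not met
8. Part 107 recurrent training 989 days ago vs limit 730 → not met
9. airspace authorization renewal 71 days ago vs limit 120 → met
10. condition 'flies over people' holds; hull coverage $45,000 ≥ $45,000 → met
Not met: 7, 8

7, 8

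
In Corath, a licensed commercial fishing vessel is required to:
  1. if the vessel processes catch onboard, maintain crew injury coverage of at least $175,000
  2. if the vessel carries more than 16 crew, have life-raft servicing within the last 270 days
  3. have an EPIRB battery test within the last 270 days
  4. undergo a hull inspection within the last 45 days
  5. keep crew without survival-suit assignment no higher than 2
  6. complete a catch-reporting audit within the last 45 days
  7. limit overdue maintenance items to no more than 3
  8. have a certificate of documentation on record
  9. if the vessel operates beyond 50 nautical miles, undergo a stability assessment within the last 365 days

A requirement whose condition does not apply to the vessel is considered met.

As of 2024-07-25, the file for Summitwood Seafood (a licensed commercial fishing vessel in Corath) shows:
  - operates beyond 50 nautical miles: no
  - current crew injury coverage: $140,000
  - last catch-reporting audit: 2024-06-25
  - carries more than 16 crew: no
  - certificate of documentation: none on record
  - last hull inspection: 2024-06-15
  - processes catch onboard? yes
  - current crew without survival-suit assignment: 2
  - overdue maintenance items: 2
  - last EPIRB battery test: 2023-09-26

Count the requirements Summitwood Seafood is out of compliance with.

1. condition 'processes catch onboard' holds; crew injury coverage $140,000 < $175,000 → not met
2. condition 'carries more than 16 crew' does not hold → requirement n/a → met
3. EPIRB battery test 303 days ago vs limit 270 → not met
4. hull inspection 40 days ago vs limit 45 → met
5. crew without survival-suit assignment 2 ≤ 2 → met
6. catch-reporting audit 30 days ago vs limit 45 → met
7. overdue maintenance items 2 ≤ 3 → met
8. certificate of documentation absent → not met
9. condition 'operates beyond 50 nautical miles' does not hold → requirement n/a → met
Not met: 3 of 9

3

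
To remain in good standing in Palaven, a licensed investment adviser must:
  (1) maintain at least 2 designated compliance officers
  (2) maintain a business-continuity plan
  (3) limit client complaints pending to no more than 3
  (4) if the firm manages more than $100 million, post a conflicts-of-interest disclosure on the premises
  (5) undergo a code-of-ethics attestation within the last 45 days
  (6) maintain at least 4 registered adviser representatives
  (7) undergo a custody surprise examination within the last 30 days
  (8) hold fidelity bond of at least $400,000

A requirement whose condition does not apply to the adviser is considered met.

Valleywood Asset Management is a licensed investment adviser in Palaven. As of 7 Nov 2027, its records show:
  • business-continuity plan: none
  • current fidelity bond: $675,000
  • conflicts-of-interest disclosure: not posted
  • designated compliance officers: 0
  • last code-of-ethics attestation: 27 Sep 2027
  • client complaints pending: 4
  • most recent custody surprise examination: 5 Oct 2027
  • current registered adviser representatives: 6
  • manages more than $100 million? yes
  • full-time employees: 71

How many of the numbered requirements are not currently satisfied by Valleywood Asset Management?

1. designated compliance officers 0 < 2 → not met
2. business-continuity plan absent → not met
3. client complaints pending 4 > 3 → not met
4. condition 'manages more than $100 million' holds; conflicts-of-interest disclosure absent → not met
5. code-of-ethics attestation 41 days ago vs limit 45 → met
6. registered adviser representatives 6 ≥ 4 → met
7. custody surprise examination 33 days ago vs limit 30 → not met
8. fidelity bond $675,000 ≥ $400,000 → met
Not met: 5 of 8

5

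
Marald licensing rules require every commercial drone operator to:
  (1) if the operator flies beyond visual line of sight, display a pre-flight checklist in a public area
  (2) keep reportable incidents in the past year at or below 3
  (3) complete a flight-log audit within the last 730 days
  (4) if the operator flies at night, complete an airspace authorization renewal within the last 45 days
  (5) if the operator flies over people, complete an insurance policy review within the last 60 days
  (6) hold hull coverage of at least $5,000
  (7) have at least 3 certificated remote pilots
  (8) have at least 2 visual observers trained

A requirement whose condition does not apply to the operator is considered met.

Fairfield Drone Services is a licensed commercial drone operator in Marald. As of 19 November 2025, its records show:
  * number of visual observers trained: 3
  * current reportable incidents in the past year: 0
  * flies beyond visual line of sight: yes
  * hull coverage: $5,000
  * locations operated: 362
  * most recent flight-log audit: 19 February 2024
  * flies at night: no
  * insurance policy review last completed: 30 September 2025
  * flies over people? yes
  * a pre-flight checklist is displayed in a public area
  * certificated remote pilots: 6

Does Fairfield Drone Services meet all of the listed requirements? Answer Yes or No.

1. condition 'flies beyond visual line of sight' holds; pre-flight checklist present → met
2. reportable incidents in the past year 0 ≤ 3 → met
3. flight-log audit 639 days ago vs limit 730 → met
4. condition 'flies at night' does not hold → requirement n/a → met
5. condition 'flies over people' holds; insurance policy review 50 days ago vs limit 60 → met
6. hull coverage $5,000 ≥ $5,000 → met
7. certificated remote pilots 6 ≥ 3 → met
8. visual observers trained 3 ≥ 2 → met
All met.

Yes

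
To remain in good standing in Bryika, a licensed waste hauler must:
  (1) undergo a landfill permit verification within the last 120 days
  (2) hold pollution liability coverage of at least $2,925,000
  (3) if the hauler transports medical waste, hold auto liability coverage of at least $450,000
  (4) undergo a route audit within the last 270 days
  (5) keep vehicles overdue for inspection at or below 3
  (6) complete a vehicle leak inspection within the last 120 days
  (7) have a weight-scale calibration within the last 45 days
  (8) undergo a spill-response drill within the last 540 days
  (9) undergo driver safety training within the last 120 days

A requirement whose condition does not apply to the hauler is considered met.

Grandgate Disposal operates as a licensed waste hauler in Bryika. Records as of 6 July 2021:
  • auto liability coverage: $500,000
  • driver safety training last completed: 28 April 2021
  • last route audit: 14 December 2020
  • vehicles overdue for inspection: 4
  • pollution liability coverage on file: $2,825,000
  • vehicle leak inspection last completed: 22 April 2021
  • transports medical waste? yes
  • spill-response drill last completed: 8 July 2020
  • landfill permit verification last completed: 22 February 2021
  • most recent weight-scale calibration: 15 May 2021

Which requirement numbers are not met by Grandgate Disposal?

1, 2, 5, 7

1. landfill permit verification 134 days ago vs limit 120 → not met
2. pollution liability coverage $2,825,000 < $2,925,000 → not met
3. condition 'transports medical waste' holds; auto liability coverage $500,000 ≥ $450,000 → met
4. route audit 204 days ago vs limit 270 → met
5. vehicles overdue for inspection 4 > 3 → not met
6. vehicle leak inspection 75 days ago vs limit 120 → met
7. weight-scale calibration 52 days ago vs limit 45 → not met
8. spill-response drill 363 days ago vs limit 540 → met
9. driver safety training 69 days ago vs limit 120 → met
Not met: 1, 2, 5, 7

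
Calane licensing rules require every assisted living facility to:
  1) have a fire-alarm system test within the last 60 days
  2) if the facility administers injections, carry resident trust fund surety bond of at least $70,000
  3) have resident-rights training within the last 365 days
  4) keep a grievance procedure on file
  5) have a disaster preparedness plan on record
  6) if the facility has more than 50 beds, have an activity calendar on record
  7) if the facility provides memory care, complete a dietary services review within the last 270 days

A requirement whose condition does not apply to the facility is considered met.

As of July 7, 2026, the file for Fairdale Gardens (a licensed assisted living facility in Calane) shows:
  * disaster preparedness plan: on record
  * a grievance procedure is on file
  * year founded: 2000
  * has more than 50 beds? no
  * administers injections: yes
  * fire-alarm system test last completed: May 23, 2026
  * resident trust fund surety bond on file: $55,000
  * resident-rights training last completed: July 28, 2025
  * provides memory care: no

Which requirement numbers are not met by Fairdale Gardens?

2

1. fire-alarm system test 45 days ago vs limit 60 → met
2. condition 'administers injections' holds; resident trust fund surety bond $55,000 < $70,000 → not met
3. resident-rights training 344 days ago vs limit 365 → met
4. grievance procedure present → met
5. disaster preparedness plan present → met
6. condition 'has more than 50 beds' does not hold → requirement n/a → met
7. condition 'provides memory care' does not hold → requirement n/a → met
Not met: 2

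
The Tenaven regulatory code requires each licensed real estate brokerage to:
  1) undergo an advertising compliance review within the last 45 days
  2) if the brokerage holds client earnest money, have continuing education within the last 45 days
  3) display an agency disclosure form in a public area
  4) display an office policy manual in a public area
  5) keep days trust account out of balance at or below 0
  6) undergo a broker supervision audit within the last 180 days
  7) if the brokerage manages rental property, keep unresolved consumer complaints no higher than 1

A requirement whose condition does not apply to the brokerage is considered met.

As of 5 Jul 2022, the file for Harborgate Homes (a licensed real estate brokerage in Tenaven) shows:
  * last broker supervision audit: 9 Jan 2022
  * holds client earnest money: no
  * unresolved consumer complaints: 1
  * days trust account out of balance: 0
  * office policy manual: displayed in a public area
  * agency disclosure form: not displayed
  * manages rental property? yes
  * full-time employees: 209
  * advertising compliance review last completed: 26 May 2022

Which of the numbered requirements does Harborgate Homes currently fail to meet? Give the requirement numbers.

1. advertising compliance review 40 days ago vs limit 45 → met
2. condition 'holds client earnest money' does not hold → requirement n/a → met
3. agency disclosure form absent → not met
4. office policy manual present → met
5. days trust account out of balance 0 ≤ 0 → met
6. broker supervision audit 177 days ago vs limit 180 → met
7. condition 'manages rental property' holds; unresolved consumer complaints 1 ≤ 1 → met
Not met: 3

3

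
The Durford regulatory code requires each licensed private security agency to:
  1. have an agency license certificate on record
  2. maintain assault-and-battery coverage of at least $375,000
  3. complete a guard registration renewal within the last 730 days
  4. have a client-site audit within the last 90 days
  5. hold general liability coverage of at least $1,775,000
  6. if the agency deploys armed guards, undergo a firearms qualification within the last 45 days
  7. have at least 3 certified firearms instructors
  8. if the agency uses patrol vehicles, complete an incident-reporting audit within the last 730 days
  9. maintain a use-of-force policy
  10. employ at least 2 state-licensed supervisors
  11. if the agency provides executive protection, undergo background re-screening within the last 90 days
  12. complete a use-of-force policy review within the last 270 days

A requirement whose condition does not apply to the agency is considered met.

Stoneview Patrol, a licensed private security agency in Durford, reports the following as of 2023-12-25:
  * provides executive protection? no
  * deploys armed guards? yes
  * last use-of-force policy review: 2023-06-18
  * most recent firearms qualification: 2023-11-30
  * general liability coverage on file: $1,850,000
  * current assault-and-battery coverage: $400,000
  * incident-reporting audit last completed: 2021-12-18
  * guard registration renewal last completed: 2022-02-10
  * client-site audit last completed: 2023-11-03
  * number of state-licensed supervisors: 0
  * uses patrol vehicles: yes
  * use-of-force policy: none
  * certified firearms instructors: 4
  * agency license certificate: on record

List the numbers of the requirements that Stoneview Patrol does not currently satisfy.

8, 9, 10

1. agency license certificate present → met
2. assault-and-battery coverage $400,000 ≥ $375,000 → met
3. guard registration renewal 683 days ago vs limit 730 → met
4. client-site audit 52 days ago vs limit 90 → met
5. general liability coverage $1,850,000 ≥ $1,775,000 → met
6. condition 'deploys armed guards' holds; firearms qualification 25 days ago vs limit 45 → met
7. certified firearms instructors 4 ≥ 3 → met
8. condition 'uses patrol vehicles' holds; incident-reporting audit 737 days ago vs limit 730 → not met
9. use-of-force policy absent → not met
10. state-licensed supervisors 0 < 2 → not met
11. condition 'provides executive protection' does not hold → requirement n/a → met
12. use-of-force policy review 190 days ago vs limit 270 → met
Not met: 8, 9, 10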